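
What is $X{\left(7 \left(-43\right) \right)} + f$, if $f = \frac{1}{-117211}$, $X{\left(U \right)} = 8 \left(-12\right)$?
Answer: $- \frac{11252257}{117211} \approx -96.0$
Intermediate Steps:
$X{\left(U \right)} = -96$
$f = - \frac{1}{117211} \approx -8.5316 \cdot 10^{-6}$
$X{\left(7 \left(-43\right) \right)} + f = -96 - \frac{1}{117211} = - \frac{11252257}{117211}$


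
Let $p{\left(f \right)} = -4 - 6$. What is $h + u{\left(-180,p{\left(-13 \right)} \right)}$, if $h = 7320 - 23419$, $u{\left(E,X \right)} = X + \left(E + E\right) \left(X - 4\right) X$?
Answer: $-66509$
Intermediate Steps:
$p{\left(f \right)} = -10$
$u{\left(E,X \right)} = X + 2 E X \left(-4 + X\right)$ ($u{\left(E,X \right)} = X + 2 E \left(-4 + X\right) X = X + 2 E X \left(-4 + X\right)$)
$h = -16099$ ($h = 7320 - 23419 = -16099$)
$h + u{\left(-180,p{\left(-13 \right)} \right)} = -16099 - 10 \left(1 - -1440 + 2 \left(-180\right) \left(-10\right)\right) = -16099 - 10 \left(1 + 1440 + 3600\right) = -16099 - 50410 = -66509$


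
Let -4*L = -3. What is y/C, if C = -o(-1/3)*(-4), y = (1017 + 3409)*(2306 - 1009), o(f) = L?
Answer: 5740522/3 ≈ 1.9135e+6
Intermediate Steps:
L = ¾ (L = -¼*(-3) = ¾ ≈ 0.75000)
o(f) = ¾
y = 5740522 (y = 4426*1297 = 5740522)
C = 3 (C = -1*¾*(-4) = -¾*(-4) = 3)
y/C = 5740522/3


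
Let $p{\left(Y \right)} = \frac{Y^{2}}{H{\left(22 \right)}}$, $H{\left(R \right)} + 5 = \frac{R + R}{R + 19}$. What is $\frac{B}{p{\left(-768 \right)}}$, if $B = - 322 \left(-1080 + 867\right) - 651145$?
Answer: $\frac{93791999}{24182784} \approx 3.8785$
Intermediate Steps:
$H{\left(R \right)} = -5 + \frac{2 R}{19 + R}$ ($H{\left(R \right)} = -5 + \frac{R + R}{R + 19} = -5 + \frac{2 R}{19 + R}$)
$p{\left(Y \right)} = - \frac{41 Y^{2}}{161}$ ($p{\left(Y \right)} = \frac{Y^{2}}{\frac{1}{19 + 22} \left(-95 - 66\right)} = \frac{Y^{2}}{\frac{1}{41} \left(-95 - 66\right)} = \frac{Y^{2}}{\frac{1}{41} \left(-161\right)} = \frac{Y^{2}}{- \frac{161}{41}} = Y^{2} \left(- \frac{41}{161}\right) = - \frac{41 Y^{2}}{161}$)
$B = -582559$ ($B = \left(-322\right) \left(-213\right) - 651145 = 68586 - 651145 = -582559$)
$\frac{B}{p{\left(-768 \right)}} = - \frac{582559}{\left(- \frac{41}{161}\right) \left(-768\right)^{2}} = - \frac{582559}{\left(- \frac{41}{161}\right) 589824} = - \frac{582559}{- \frac{24182784}{161}} = \left(-582559\right) \left(- \frac{161}{24182784}\right) = \frac{93791999}{24182784}$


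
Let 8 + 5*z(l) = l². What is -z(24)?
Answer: -568/5 ≈ -113.60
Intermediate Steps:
z(l) = -8/5 + l²/5
-z(24) = -(-8/5 + (⅕)*24²) = -(-8/5 + (⅕)*576) = -(-8/5 + 576/5) = -1*568/5 = -568/5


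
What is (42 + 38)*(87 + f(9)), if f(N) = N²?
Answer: 13440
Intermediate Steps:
(42 + 38)*(87 + f(9)) = (42 + 38)*(87 + 9²) = 80*(87 + 81) = 80*168 = 13440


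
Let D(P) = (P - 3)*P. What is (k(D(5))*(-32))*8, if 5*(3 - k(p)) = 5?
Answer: -512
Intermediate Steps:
D(P) = P*(-3 + P) (D(P) = (-3 + P)*P = P*(-3 + P))
k(p) = 2 (k(p) = 3 - ⅕*5 = 3 - 1 = 2)
(k(D(5))*(-32))*8 = (2*(-32))*8 = -64*8 = -512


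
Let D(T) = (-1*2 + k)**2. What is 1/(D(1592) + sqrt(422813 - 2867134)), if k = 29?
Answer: 729/2975762 - 11*I*sqrt(20201)/2975762 ≈ 0.00024498 - 0.00052539*I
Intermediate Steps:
D(T) = 729 (D(T) = (-1*2 + 29)**2 = (-2 + 29)**2 = 27**2 = 729)
1/(D(1592) + sqrt(422813 - 2867134)) = 1/(729 + sqrt(422813 - 2867134)) = 1/(729 + sqrt(-2444321)) = 1/(729 + 11*I*sqrt(20201))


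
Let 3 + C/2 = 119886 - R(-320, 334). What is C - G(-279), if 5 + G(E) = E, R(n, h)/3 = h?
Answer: 238046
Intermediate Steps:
R(n, h) = 3*h
C = 237762 (C = -6 + 2*(119886 - 3*334) = -6 + 2*(119886 - 1*1002) = -6 + 2*(119886 - 1002) = -6 + 2*118884 = -6 + 237768 = 237762)
G(E) = -5 + E
C - G(-279) = 237762 - (-5 - 279) = 237762 - 1*(-284) = 237762 + 284 = 238046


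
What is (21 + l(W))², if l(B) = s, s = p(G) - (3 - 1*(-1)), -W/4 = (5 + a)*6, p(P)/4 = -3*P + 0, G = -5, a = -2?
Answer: 5929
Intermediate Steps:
p(P) = -12*P (p(P) = 4*(-3*P + 0) = 4*(-3*P) = -12*P)
W = -72 (W = -4*(5 - 2)*6 = -12*6 = -4*18 = -72)
s = 56 (s = -12*(-5) - (3 - 1*(-1)) = 60 - (3 + 1) = 60 - 1*4 = 60 - 4 = 56)
l(B) = 56
(21 + l(W))² = (21 + 56)² = 77² = 5929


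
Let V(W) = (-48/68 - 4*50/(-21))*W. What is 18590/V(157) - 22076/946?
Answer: -1158125489/116886814 ≈ -9.9081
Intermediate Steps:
V(W) = 3148*W/357 (V(W) = (-48*1/68 - 200*(-1/21))*W = (-12/17 + 200/21)*W = 3148*W/357)
18590/V(157) - 22076/946 = 18590/(((3148/357)*157)) - 22076/946 = 18590/(494236/357) - 22076*1/946 = 18590*(357/494236) - 11038/473 = 3318315/247118 - 11038/473 = -1158125489/116886814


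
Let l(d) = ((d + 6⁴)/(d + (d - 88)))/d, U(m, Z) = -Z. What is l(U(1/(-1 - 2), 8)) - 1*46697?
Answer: -4856327/104 ≈ -46695.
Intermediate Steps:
l(d) = (1296 + d)/(d*(-88 + 2*d)) (l(d) = ((d + 1296)/(d + (-88 + d)))/d = ((1296 + d)/(-88 + 2*d))/d = (1296 + d)/(d*(-88 + 2*d)))
l(U(1/(-1 - 2), 8)) - 1*46697 = (1296 - 1*8)/(2*((-1*8))*(-44 - 1*8)) - 1*46697 = (½)*(1296 - 8)/(-8*(-44 - 8)) - 46697 = (½)*(-⅛)*1288/(-52) - 46697 = (½)*(-⅛)*(-1/52)*1288 - 46697 = 161/104 - 46697 = -4856327/104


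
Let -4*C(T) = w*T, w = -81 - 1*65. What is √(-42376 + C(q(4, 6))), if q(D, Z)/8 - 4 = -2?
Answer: 8*I*√653 ≈ 204.43*I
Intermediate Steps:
q(D, Z) = 16 (q(D, Z) = 32 + 8*(-2) = 32 - 16 = 16)
w = -146 (w = -81 - 65 = -146)
C(T) = 73*T/2 (C(T) = -(-73)*T/2 = 73*T/2)
√(-42376 + C(q(4, 6))) = √(-42376 + (73/2)*16) = √(-42376 + 584) = √(-41792) = 8*I*√653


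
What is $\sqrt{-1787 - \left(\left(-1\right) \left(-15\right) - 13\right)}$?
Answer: $i \sqrt{1789} \approx 42.297 i$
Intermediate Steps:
$\sqrt{-1787 - \left(\left(-1\right) \left(-15\right) - 13\right)} = \sqrt{-1787 - \left(15 - 13\right)} = \sqrt{-1787 - 2} = \sqrt{-1789} = i \sqrt{1789}$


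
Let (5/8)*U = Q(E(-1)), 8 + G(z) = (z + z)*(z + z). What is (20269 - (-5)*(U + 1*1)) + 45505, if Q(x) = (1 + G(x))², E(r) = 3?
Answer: 72507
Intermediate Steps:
G(z) = -8 + 4*z² (G(z) = -8 + (z + z)*(z + z) = -8 + (2*z)*(2*z) = -8 + 4*z²)
Q(x) = (-7 + 4*x²)² (Q(x) = (1 + (-8 + 4*x²))² = (-7 + 4*x²)²)
U = 6728/5 (U = 8*(-7 + 4*3²)²/5 = 8*(-7 + 4*9)²/5 = 8*(-7 + 36)²/5 = (8/5)*29² = (8/5)*841 = 6728/5 ≈ 1345.6)
(20269 - (-5)*(U + 1*1)) + 45505 = (20269 - (-5)*(6728/5 + 1*1)) + 45505 = (20269 - (-5)*(6728/5 + 1)) + 45505 = (20269 - (-5)*6733/5) + 45505 = (20269 - 1*(-6733)) + 45505 = (20269 + 6733) + 45505 = 27002 + 45505 = 72507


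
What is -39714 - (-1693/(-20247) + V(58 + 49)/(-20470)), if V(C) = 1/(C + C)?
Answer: -3522385176169333/88693603260 ≈ -39714.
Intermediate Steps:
V(C) = 1/(2*C)
-39714 - (-1693/(-20247) + V(58 + 49)/(-20470)) = -39714 - (-1693/(-20247) + (1/(2*(58 + 49)))/(-20470)) = -39714 - (-1693*(-1/20247) + ((1/2)/107)*(-1/20470)) = -39714 - (1693/20247 + ((1/2)*(1/107))*(-1/20470)) = -39714 - (1693/20247 + (1/214)*(-1/20470)) = -39714 - (1693/20247 - 1/4380580) = -39714 - 1*7416301693/88693603260 = -39714 - 7416301693/88693603260 = -3522385176169333/88693603260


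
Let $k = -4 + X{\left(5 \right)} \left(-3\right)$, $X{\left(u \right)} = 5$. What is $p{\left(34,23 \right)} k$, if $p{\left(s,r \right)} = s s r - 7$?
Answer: $-505039$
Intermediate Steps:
$p{\left(s,r \right)} = -7 + r s^{2}$ ($p{\left(s,r \right)} = s^{2} r - 7 = r s^{2} - 7 = -7 + r s^{2}$)
$k = -19$ ($k = -4 + 5 \left(-3\right) = -4 - 15 = -19$)
$p{\left(34,23 \right)} k = \left(-7 + 23 \cdot 34^{2}\right) \left(-19\right) = \left(-7 + 23 \cdot 1156\right) \left(-19\right) = \left(-7 + 26588\right) \left(-19\right) = 26581 \left(-19\right) = -505039$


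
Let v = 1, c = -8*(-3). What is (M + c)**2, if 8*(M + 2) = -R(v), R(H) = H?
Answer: 30625/64 ≈ 478.52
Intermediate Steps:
c = 24
M = -17/8 (M = -2 + (-1*1)/8 = -2 + (1/8)*(-1) = -2 - 1/8 = -17/8 ≈ -2.1250)
(M + c)**2 = (-17/8 + 24)**2 = (175/8)**2 = 30625/64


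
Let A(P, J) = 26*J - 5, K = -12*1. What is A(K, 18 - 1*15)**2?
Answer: 5329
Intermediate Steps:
K = -12
A(P, J) = -5 + 26*J
A(K, 18 - 1*15)**2 = (-5 + 26*(18 - 1*15))**2 = (-5 + 26*(18 - 15))**2 = (-5 + 26*3)**2 = (-5 + 78)**2 = 73**2 = 5329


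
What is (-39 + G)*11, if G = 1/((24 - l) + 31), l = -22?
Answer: -3002/7 ≈ -428.86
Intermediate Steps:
G = 1/77 (G = 1/((24 - 1*(-22)) + 31) = 1/((24 + 22) + 31) = 1/(46 + 31) = 1/77 ≈ 0.012987)
(-39 + G)*11 = (-39 + 1/77)*11 = -3002/77*11 = -3002/7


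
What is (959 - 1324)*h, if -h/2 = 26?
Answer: 18980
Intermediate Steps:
h = -52 (h = -2*26 = -52)
(959 - 1324)*h = (959 - 1324)*(-52) = -365*(-52) = 18980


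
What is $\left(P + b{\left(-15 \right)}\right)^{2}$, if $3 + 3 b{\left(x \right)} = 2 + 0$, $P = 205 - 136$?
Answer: $\frac{42436}{9} \approx 4715.1$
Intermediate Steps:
$P = 69$
$b{\left(x \right)} = - \frac{1}{3}$ ($b{\left(x \right)} = -1 + \frac{2 + 0}{3} = -1 + \frac{1}{3} \cdot 2 = -1 + \frac{2}{3} = - \frac{1}{3}$)
$\left(P + b{\left(-15 \right)}\right)^{2} = \left(69 - \frac{1}{3}\right)^{2} = \left(\frac{206}{3}\right)^{2} = \frac{42436}{9}$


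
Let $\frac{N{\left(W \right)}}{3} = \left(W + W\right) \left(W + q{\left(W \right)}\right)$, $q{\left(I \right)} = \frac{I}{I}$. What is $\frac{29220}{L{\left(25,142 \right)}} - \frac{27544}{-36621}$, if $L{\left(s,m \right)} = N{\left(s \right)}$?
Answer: $\frac{371}{45} \approx 8.2444$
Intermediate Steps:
$q{\left(I \right)} = 1$
$N{\left(W \right)} = 6 W \left(1 + W\right)$ ($N{\left(W \right)} = 3 \left(W + W\right) \left(W + 1\right) = 3 \cdot 2 W \left(1 + W\right) = 6 W \left(1 + W\right)$)
$L{\left(s,m \right)} = 6 s \left(1 + s\right)$
$\frac{29220}{L{\left(25,142 \right)}} - \frac{27544}{-36621} = \frac{29220}{6 \cdot 25 \left(1 + 25\right)} - \frac{27544}{-36621} = \frac{29220}{6 \cdot 25 \cdot 26} - - \frac{88}{117} = \frac{29220}{3900} + \frac{88}{117} = 29220 \cdot \frac{1}{3900} + \frac{88}{117} = \frac{487}{65} + \frac{88}{117} = \frac{371}{45}$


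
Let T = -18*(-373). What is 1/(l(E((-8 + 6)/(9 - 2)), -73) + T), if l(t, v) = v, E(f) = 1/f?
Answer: 1/6641 ≈ 0.00015058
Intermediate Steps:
T = 6714
1/(l(E((-8 + 6)/(9 - 2)), -73) + T) = 1/(-73 + 6714) = 1/6641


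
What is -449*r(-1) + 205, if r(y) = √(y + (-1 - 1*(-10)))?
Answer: 205 - 898*√2 ≈ -1065.0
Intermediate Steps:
r(y) = √(9 + y) (r(y) = √(y + (-1 + 10)) = √(y + 9) = √(9 + y))
-449*r(-1) + 205 = -449*√(9 - 1) + 205 = -898*√2 + 205 = 205 - 898*√2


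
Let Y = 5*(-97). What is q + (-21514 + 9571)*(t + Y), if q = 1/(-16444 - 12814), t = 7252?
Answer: -2364581265499/29258 ≈ -8.0818e+7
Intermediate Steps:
Y = -485
q = -1/29258 (q = 1/(-29258) = -1/29258 ≈ -3.4179e-5)
q + (-21514 + 9571)*(t + Y) = -1/29258 + (-21514 + 9571)*(7252 - 485) = -1/29258 - 11943*6767 = -1/29258 - 80818281 = -2364581265499/29258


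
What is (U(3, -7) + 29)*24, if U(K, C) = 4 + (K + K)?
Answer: 936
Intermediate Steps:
U(K, C) = 4 + 2*K
(U(3, -7) + 29)*24 = ((4 + 2*3) + 29)*24 = ((4 + 6) + 29)*24 = (10 + 29)*24 = 39*24 = 936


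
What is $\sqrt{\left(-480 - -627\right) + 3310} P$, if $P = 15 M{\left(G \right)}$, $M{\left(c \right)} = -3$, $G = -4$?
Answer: $- 45 \sqrt{3457} \approx -2645.8$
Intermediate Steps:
$P = -45$ ($P = 15 \left(-3\right) = -45$)
$\sqrt{\left(-480 - -627\right) + 3310} P = \sqrt{\left(-480 - -627\right) + 3310} \left(-45\right) = \sqrt{\left(-480 + 627\right) + 3310} \left(-45\right) = \sqrt{147 + 3310} \left(-45\right) = \sqrt{3457} \left(-45\right) = - 45 \sqrt{3457}$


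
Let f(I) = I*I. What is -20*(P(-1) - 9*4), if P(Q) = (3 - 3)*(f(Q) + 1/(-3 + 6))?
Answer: 720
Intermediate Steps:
f(I) = I²
P(Q) = 0 (P(Q) = (3 - 3)*(Q² + 1/(-3 + 6)) = 0*(Q² + 1/3) = 0*(Q² + ⅓) = 0*(⅓ + Q²) = 0)
-20*(P(-1) - 9*4) = -20*(0 - 9*4) = -20*(0 - 36) = -20*(-36) = 720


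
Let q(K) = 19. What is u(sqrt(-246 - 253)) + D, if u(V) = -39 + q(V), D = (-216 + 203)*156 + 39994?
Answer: 37946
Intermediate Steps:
D = 37966 (D = -13*156 + 39994 = -2028 + 39994 = 37966)
u(V) = -20 (u(V) = -39 + 19 = -20)
u(sqrt(-246 - 253)) + D = -20 + 37966 = 37946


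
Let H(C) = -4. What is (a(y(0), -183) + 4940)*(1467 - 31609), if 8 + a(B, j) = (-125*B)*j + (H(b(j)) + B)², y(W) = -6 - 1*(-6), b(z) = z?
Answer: -149142616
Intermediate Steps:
y(W) = 0 (y(W) = -6 + 6 = 0)
a(B, j) = -8 + (-4 + B)² - 125*B*j (a(B, j) = -8 + ((-125*B)*j + (-4 + B)²) = -8 + (-125*B*j + (-4 + B)²) = -8 + ((-4 + B)² - 125*B*j) = -8 + (-4 + B)² - 125*B*j)
(a(y(0), -183) + 4940)*(1467 - 31609) = ((-8 + (-4 + 0)² - 125*0*(-183)) + 4940)*(1467 - 31609) = ((-8 + (-4)² + 0) + 4940)*(-30142) = ((-8 + 16 + 0) + 4940)*(-30142) = (8 + 4940)*(-30142) = 4948*(-30142) = -149142616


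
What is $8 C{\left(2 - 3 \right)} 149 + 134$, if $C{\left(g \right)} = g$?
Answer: $-1058$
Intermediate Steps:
$8 C{\left(2 - 3 \right)} 149 + 134 = 8 \left(2 - 3\right) 149 + 134 = 8 \left(-1\right) 149 + 134 = \left(-8\right) 149 + 134 = -1192 + 134 = -1058$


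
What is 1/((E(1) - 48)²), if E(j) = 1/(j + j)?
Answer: 4/9025 ≈ 0.00044321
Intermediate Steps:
E(j) = 1/(2*j)
1/((E(1) - 48)²) = 1/(((½)/1 - 48)²) = 1/(((½)*1 - 48)²) = 1/((½ - 48)²) = 1/((-95/2)²) = 1/(9025/4) = 4/9025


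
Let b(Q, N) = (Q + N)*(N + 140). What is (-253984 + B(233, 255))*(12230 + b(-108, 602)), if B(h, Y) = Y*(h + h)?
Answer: -51193361812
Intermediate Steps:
b(Q, N) = (140 + N)*(N + Q) (b(Q, N) = (N + Q)*(140 + N) = (140 + N)*(N + Q))
B(h, Y) = 2*Y*h (B(h, Y) = Y*(2*h) = 2*Y*h)
(-253984 + B(233, 255))*(12230 + b(-108, 602)) = (-253984 + 2*255*233)*(12230 + (602**2 + 140*602 + 140*(-108) + 602*(-108))) = (-253984 + 118830)*(12230 + (362404 + 84280 - 15120 - 65016)) = -135154*(12230 + 366548) = -135154*378778 = -51193361812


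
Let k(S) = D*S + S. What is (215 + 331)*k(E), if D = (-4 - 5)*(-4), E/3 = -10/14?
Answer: -43290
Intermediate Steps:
E = -15/7 (E = 3*(-10/14) = 3*(-10*1/14) = 3*(-5/7) = -15/7 ≈ -2.1429)
D = 36 (D = -9*(-4) = 36)
k(S) = 37*S (k(S) = 36*S + S = 37*S)
(215 + 331)*k(E) = (215 + 331)*(37*(-15/7)) = 546*(-555/7) = -43290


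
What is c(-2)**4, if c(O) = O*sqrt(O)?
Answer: 64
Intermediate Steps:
c(O) = O**(3/2)
c(-2)**4 = ((-2)**(3/2))**4 = (-2*I*sqrt(2))**4 = 64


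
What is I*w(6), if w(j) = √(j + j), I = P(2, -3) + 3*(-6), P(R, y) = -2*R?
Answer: -44*√3 ≈ -76.210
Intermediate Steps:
I = -22 (I = -2*2 + 3*(-6) = -4 - 18 = -22)
w(j) = √2*√j (w(j) = √(2*j) = √2*√j)
I*w(6) = -22*√2*√6 = -44*√3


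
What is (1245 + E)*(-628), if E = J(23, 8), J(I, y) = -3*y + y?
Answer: -771812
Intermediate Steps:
J(I, y) = -2*y
E = -16 (E = -2*8 = -16)
(1245 + E)*(-628) = (1245 - 16)*(-628) = 1229*(-628) = -771812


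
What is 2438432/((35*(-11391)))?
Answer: -2438432/398685 ≈ -6.1162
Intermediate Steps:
2438432/((35*(-11391))) = 2438432/(-398685) = 2438432*(-1/398685) = -2438432/398685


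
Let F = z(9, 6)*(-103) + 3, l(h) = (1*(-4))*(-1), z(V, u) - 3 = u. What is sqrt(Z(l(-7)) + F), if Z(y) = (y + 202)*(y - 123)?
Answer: I*sqrt(25438) ≈ 159.49*I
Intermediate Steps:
z(V, u) = 3 + u
l(h) = 4 (l(h) = -4*(-1) = 4)
F = -924 (F = (3 + 6)*(-103) + 3 = 9*(-103) + 3 = -927 + 3 = -924)
Z(y) = (-123 + y)*(202 + y) (Z(y) = (202 + y)*(-123 + y) = (-123 + y)*(202 + y))
sqrt(Z(l(-7)) + F) = sqrt((-24846 + 4**2 + 79*4) - 924) = sqrt((-24846 + 16 + 316) - 924) = sqrt(-24514 - 924) = sqrt(-25438) = I*sqrt(25438)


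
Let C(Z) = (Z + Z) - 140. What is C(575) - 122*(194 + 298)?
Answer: -59014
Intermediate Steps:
C(Z) = -140 + 2*Z (C(Z) = 2*Z - 140 = -140 + 2*Z)
C(575) - 122*(194 + 298) = (-140 + 2*575) - 122*(194 + 298) = (-140 + 1150) - 122*492 = 1010 - 1*60024 = 1010 - 60024 = -59014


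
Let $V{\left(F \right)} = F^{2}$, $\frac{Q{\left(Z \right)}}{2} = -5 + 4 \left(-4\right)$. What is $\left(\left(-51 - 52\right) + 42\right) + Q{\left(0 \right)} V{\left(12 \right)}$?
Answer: $-6109$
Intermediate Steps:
$Q{\left(Z \right)} = -42$ ($Q{\left(Z \right)} = 2 \left(-5 + 4 \left(-4\right)\right) = 2 \left(-5 - 16\right) = 2 \left(-21\right) = -42$)
$\left(\left(-51 - 52\right) + 42\right) + Q{\left(0 \right)} V{\left(12 \right)} = \left(\left(-51 - 52\right) + 42\right) - 42 \cdot 12^{2} = \left(-103 + 42\right) - 6048 = -61 - 6048 = -6109$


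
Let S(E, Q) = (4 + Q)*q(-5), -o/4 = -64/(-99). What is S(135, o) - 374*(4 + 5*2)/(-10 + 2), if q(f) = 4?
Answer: 130711/198 ≈ 660.16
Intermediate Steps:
o = -256/99 (o = -(-256)/(-99) = -(-256)*(-1)/99 = -4*64/99 = -256/99 ≈ -2.5859)
S(E, Q) = 16 + 4*Q (S(E, Q) = (4 + Q)*4 = 16 + 4*Q)
S(135, o) - 374*(4 + 5*2)/(-10 + 2) = (16 + 4*(-256/99)) - 374*(4 + 5*2)/(-10 + 2) = (16 - 1024/99) - 374*(4 + 10)/(-8) = 560/99 - 374*14*(-1/8) = 560/99 - 374*(-7)/4 = 560/99 - 1*(-1309/2) = 560/99 + 1309/2 = 130711/198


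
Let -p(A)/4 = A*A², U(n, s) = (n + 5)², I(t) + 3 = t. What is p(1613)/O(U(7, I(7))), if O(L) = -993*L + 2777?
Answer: 16786613588/140215 ≈ 1.1972e+5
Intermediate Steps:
I(t) = -3 + t
U(n, s) = (5 + n)²
O(L) = 2777 - 993*L
p(A) = -4*A³ (p(A) = -4*A*A² = -4*A³)
p(1613)/O(U(7, I(7))) = (-4*1613³)/(2777 - 993*(5 + 7)²) = (-4*4196653397)/(2777 - 993*12²) = -16786613588/(2777 - 993*144) = -16786613588/(2777 - 142992) = -16786613588/(-140215) = -16786613588*(-1/140215) = 16786613588/140215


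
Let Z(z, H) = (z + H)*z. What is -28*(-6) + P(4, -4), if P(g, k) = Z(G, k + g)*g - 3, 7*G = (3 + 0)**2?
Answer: 8409/49 ≈ 171.61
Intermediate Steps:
G = 9/7 (G = (3 + 0)**2/7 = (1/7)*3**2 = (1/7)*9 = 9/7 ≈ 1.2857)
Z(z, H) = z*(H + z) (Z(z, H) = (H + z)*z = z*(H + z))
P(g, k) = -3 + g*(81/49 + 9*g/7 + 9*k/7) (P(g, k) = (9*((k + g) + 9/7)/7)*g - 3 = (9*((g + k) + 9/7)/7)*g - 3 = (9*(9/7 + g + k)/7)*g - 3 = (81/49 + 9*g/7 + 9*k/7)*g - 3 = g*(81/49 + 9*g/7 + 9*k/7) - 3 = -3 + g*(81/49 + 9*g/7 + 9*k/7))
-28*(-6) + P(4, -4) = -28*(-6) + (-3 + (9/49)*4*(9 + 7*4 + 7*(-4))) = 168 + (-3 + (9/49)*4*(9 + 28 - 28)) = 168 + (-3 + (9/49)*4*9) = 168 + (-3 + 324/49) = 168 + 177/49 = 8409/49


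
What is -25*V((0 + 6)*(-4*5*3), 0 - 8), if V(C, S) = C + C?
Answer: 18000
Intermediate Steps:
V(C, S) = 2*C
-25*V((0 + 6)*(-4*5*3), 0 - 8) = -50*(0 + 6)*(-4*5*3) = -50*6*(-20*3) = -50*6*(-60) = -50*(-360) = -25*(-720) = 18000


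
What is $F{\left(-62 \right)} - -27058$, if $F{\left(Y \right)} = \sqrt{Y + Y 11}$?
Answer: $27058 + 2 i \sqrt{186} \approx 27058.0 + 27.276 i$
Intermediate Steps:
$F{\left(Y \right)} = 2 \sqrt{3} \sqrt{Y}$ ($F{\left(Y \right)} = \sqrt{Y + 11 Y} = \sqrt{12 Y} = 2 \sqrt{3} \sqrt{Y}$)
$F{\left(-62 \right)} - -27058 = 2 \sqrt{3} \sqrt{-62} - -27058 = 2 \sqrt{3} i \sqrt{62} + 27058 = 2 i \sqrt{186} + 27058 = 27058 + 2 i \sqrt{186}$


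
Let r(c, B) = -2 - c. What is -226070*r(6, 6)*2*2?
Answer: 7234240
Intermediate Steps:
-226070*r(6, 6)*2*2 = -226070*(-2 - 1*6)*2*2 = -226070*(-2 - 6)*2*2 = -226070*(-8*2)*2 = -(-3617120)*2 = -226070*(-32) = 7234240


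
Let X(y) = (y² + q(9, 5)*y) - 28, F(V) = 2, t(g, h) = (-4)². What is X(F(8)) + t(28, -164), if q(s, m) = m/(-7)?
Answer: -66/7 ≈ -9.4286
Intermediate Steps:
t(g, h) = 16
q(s, m) = -m/7 (q(s, m) = m*(-⅐) = -m/7)
X(y) = -28 + y² - 5*y/7 (X(y) = (y² + (-⅐*5)*y) - 28 = (y² - 5*y/7) - 28 = -28 + y² - 5*y/7)
X(F(8)) + t(28, -164) = (-28 + 2² - 5/7*2) + 16 = (-28 + 4 - 10/7) + 16 = -178/7 + 16 = -66/7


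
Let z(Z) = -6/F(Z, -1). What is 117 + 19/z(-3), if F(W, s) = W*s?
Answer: 215/2 ≈ 107.50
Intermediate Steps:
z(Z) = 6/Z (z(Z) = -6*(-1/Z) = -(-6)/Z = 6/Z)
117 + 19/z(-3) = 117 + 19/((6/(-3))) = 117 + 19/((6*(-⅓))) = 117 + 19/(-2) = 117 + 19*(-½) = 117 - 19/2 = 215/2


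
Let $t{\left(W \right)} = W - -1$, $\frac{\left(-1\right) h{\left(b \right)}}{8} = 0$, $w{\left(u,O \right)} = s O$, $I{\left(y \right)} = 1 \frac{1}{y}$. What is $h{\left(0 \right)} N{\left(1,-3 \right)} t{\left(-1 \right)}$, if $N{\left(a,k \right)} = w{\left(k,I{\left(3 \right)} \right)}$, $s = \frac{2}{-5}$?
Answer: $0$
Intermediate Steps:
$s = - \frac{2}{5}$ ($s = 2 \left(- \frac{1}{5}\right) = - \frac{2}{5} \approx -0.4$)
$I{\left(y \right)} = \frac{1}{y}$
$w{\left(u,O \right)} = - \frac{2 O}{5}$
$h{\left(b \right)} = 0$ ($h{\left(b \right)} = \left(-8\right) 0 = 0$)
$N{\left(a,k \right)} = - \frac{2}{15}$ ($N{\left(a,k \right)} = - \frac{2}{5 \cdot 3} = \left(- \frac{2}{5}\right) \frac{1}{3} = - \frac{2}{15}$)
$t{\left(W \right)} = 1 + W$ ($t{\left(W \right)} = W + 1 = 1 + W$)
$h{\left(0 \right)} N{\left(1,-3 \right)} t{\left(-1 \right)} = 0 \left(- \frac{2}{15}\right) \left(1 - 1\right) = 0 \cdot 0 = 0$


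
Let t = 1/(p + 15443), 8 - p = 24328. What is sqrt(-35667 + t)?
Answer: 2*I*sqrt(702649969230)/8877 ≈ 188.86*I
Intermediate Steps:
p = -24320 (p = 8 - 1*24328 = 8 - 24328 = -24320)
t = -1/8877 (t = 1/(-24320 + 15443) = 1/(-8877) = -1/8877 ≈ -0.00011265)
sqrt(-35667 + t) = sqrt(-35667 - 1/8877) = sqrt(-316615960/8877) = 2*I*sqrt(702649969230)/8877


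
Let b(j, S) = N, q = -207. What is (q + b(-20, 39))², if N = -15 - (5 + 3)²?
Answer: 81796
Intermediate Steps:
N = -79 (N = -15 - 1*8² = -15 - 1*64 = -15 - 64 = -79)
b(j, S) = -79
(q + b(-20, 39))² = (-207 - 79)² = (-286)² = 81796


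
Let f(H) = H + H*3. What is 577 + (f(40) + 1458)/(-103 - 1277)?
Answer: 397321/690 ≈ 575.83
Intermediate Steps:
f(H) = 4*H (f(H) = H + 3*H = 4*H)
577 + (f(40) + 1458)/(-103 - 1277) = 577 + (4*40 + 1458)/(-103 - 1277) = 577 + (160 + 1458)/(-1380) = 577 + 1618*(-1/1380) = 577 - 809/690 = 397321/690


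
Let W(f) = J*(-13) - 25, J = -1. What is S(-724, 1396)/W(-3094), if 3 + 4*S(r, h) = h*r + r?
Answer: 1011431/48 ≈ 21071.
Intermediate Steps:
S(r, h) = -¾ + r/4 + h*r/4 (S(r, h) = -¾ + (h*r + r)/4 = -¾ + (r + h*r)/4 = -¾ + (r/4 + h*r/4) = -¾ + r/4 + h*r/4)
W(f) = -12 (W(f) = -1*(-13) - 25 = 13 - 25 = -12)
S(-724, 1396)/W(-3094) = (-¾ + (¼)*(-724) + (¼)*1396*(-724))/(-12) = (-¾ - 181 - 252676)*(-1/12) = -1011431/4*(-1/12) = 1011431/48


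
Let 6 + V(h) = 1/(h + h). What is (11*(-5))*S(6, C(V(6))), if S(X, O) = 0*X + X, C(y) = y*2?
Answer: -330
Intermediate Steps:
V(h) = -6 + 1/(2*h) (V(h) = -6 + 1/(h + h) = -6 + 1/(2*h))
C(y) = 2*y
S(X, O) = X (S(X, O) = 0 + X = X)
(11*(-5))*S(6, C(V(6))) = (11*(-5))*6 = -55*6 = -330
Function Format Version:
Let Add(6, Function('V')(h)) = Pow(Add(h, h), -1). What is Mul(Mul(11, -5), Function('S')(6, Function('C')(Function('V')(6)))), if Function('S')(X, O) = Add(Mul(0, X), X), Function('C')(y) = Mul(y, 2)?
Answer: -330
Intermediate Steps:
Function('V')(h) = Add(-6, Mul(Rational(1, 2), Pow(h, -1))) (Function('V')(h) = Add(-6, Pow(Add(h, h), -1)) = Add(-6, Pow(Mul(2, h), -1)) = Add(-6, Mul(Rational(1, 2), Pow(h, -1))))
Function('C')(y) = Mul(2, y)
Function('S')(X, O) = X (Function('S')(X, O) = Add(0, X) = X)
Mul(Mul(11, -5), Function('S')(6, Function('C')(Function('V')(6)))) = Mul(Mul(11, -5), 6) = Mul(-55, 6) = -330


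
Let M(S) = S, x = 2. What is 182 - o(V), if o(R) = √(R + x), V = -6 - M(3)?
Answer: 182 - I*√7 ≈ 182.0 - 2.6458*I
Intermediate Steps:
V = -9 (V = -6 - 1*3 = -6 - 3 = -9)
o(R) = √(2 + R) (o(R) = √(R + 2) = √(2 + R))
182 - o(V) = 182 - √(2 - 9) = 182 - √(-7) = 182 - I*√7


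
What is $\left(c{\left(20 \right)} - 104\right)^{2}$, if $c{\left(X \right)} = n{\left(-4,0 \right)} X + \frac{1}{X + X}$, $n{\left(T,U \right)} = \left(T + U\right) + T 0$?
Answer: $\frac{54154881}{1600} \approx 33847.0$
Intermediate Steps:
$n{\left(T,U \right)} = T + U$ ($n{\left(T,U \right)} = \left(T + U\right) + 0 = T + U$)
$c{\left(X \right)} = \frac{1}{2 X} - 4 X$ ($c{\left(X \right)} = \left(-4 + 0\right) X + \frac{1}{X + X} = - 4 X + \frac{1}{2 X} = \frac{1}{2 X} - 4 X$)
$\left(c{\left(20 \right)} - 104\right)^{2} = \left(\left(\frac{1}{2 \cdot 20} - 80\right) - 104\right)^{2} = \left(\left(\frac{1}{2} \cdot \frac{1}{20} - 80\right) - 104\right)^{2} = \left(\left(\frac{1}{40} - 80\right) - 104\right)^{2} = \left(- \frac{3199}{40} - 104\right)^{2} = \left(- \frac{7359}{40}\right)^{2} = \frac{54154881}{1600}$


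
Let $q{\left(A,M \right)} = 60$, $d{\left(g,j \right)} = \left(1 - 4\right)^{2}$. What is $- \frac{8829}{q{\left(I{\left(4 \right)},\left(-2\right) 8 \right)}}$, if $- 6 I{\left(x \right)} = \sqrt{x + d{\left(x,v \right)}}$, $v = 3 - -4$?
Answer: $- \frac{2943}{20} \approx -147.15$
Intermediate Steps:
$v = 7$ ($v = 3 + 4 = 7$)
$d{\left(g,j \right)} = 9$ ($d{\left(g,j \right)} = \left(-3\right)^{2} = 9$)
$I{\left(x \right)} = - \frac{\sqrt{9 + x}}{6}$ ($I{\left(x \right)} = - \frac{\sqrt{x + 9}}{6} = - \frac{\sqrt{9 + x}}{6}$)
$- \frac{8829}{q{\left(I{\left(4 \right)},\left(-2\right) 8 \right)}} = - \frac{8829}{60} = \left(-8829\right) \frac{1}{60} = - \frac{2943}{20}$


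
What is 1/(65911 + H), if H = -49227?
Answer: 1/16684 ≈ 5.9938e-5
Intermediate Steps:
1/(65911 + H) = 1/(65911 - 49227) = 1/16684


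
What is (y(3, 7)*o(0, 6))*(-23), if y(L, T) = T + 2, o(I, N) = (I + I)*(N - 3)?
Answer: 0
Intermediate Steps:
o(I, N) = 2*I*(-3 + N) (o(I, N) = (2*I)*(-3 + N) = 2*I*(-3 + N))
y(L, T) = 2 + T
(y(3, 7)*o(0, 6))*(-23) = ((2 + 7)*(2*0*(-3 + 6)))*(-23) = (9*(2*0*3))*(-23) = (9*0)*(-23) = 0*(-23) = 0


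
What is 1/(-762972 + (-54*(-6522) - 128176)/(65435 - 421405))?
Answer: -177985/135797683426 ≈ -1.3107e-6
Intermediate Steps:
1/(-762972 + (-54*(-6522) - 128176)/(65435 - 421405)) = 1/(-762972 + (352188 - 128176)/(-355970)) = 1/(-762972 + 224012*(-1/355970)) = 1/(-762972 - 112006/177985) = 1/(-135797683426/177985) = -177985/135797683426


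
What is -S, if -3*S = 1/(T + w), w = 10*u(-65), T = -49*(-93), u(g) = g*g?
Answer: 1/140421 ≈ 7.1214e-6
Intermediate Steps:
u(g) = g**2
T = 4557
w = 42250 (w = 10*(-65)**2 = 10*4225 = 42250)
S = -1/140421 (S = -1/(3*(4557 + 42250)) = -1/3/46807 = -1/3*1/46807 = -1/140421 ≈ -7.1214e-6)
-S = -1*(-1/140421) = 1/140421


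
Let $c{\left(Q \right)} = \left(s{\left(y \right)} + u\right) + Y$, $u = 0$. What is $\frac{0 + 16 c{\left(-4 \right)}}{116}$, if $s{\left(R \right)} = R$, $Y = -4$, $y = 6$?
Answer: $\frac{8}{29} \approx 0.27586$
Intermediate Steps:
$c{\left(Q \right)} = 2$ ($c{\left(Q \right)} = \left(6 + 0\right) - 4 = 6 - 4 = 2$)
$\frac{0 + 16 c{\left(-4 \right)}}{116} = \frac{0 + 16 \cdot 2}{116} = \left(0 + 32\right) \frac{1}{116} = 32 \cdot \frac{1}{116} = \frac{8}{29}$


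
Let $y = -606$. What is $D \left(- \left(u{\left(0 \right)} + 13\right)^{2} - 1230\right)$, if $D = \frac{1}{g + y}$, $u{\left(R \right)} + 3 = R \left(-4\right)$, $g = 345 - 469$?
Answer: $\frac{133}{73} \approx 1.8219$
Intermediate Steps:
$g = -124$ ($g = 345 - 469 = -124$)
$u{\left(R \right)} = -3 - 4 R$ ($u{\left(R \right)} = -3 + R \left(-4\right) = -3 - 4 R$)
$D = - \frac{1}{730}$ ($D = \frac{1}{-124 - 606} = \frac{1}{-730} = - \frac{1}{730} \approx -0.0013699$)
$D \left(- \left(u{\left(0 \right)} + 13\right)^{2} - 1230\right) = - \frac{- \left(\left(-3 - 0\right) + 13\right)^{2} - 1230}{730} = - \frac{- \left(\left(-3 + 0\right) + 13\right)^{2} - 1230}{730} = - \frac{- \left(-3 + 13\right)^{2} - 1230}{730} = - \frac{- 10^{2} - 1230}{730} = - \frac{\left(-1\right) 100 - 1230}{730} = - \frac{-100 - 1230}{730} = \left(- \frac{1}{730}\right) \left(-1330\right) = \frac{133}{73}$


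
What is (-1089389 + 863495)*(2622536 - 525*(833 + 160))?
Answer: -474650957634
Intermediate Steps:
(-1089389 + 863495)*(2622536 - 525*(833 + 160)) = -225894*(2622536 - 525*993) = -225894*(2622536 - 521325) = -225894*2101211 = -474650957634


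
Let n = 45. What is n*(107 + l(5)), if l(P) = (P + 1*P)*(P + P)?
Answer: 9315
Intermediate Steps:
l(P) = 4*P² (l(P) = (P + P)*(2*P) = (2*P)*(2*P) = 4*P²)
n*(107 + l(5)) = 45*(107 + 4*5²) = 45*(107 + 4*25) = 45*(107 + 100) = 45*207 = 9315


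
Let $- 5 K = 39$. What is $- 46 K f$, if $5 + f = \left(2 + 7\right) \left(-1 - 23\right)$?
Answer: $- \frac{396474}{5} \approx -79295.0$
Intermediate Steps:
$K = - \frac{39}{5}$ ($K = \left(- \frac{1}{5}\right) 39 = - \frac{39}{5} \approx -7.8$)
$f = -221$ ($f = -5 + \left(2 + 7\right) \left(-1 - 23\right) = -5 + 9 \left(-24\right) = -5 - 216 = -221$)
$- 46 K f = \left(-46\right) \left(- \frac{39}{5}\right) \left(-221\right) = \frac{1794}{5} \left(-221\right) = - \frac{396474}{5}$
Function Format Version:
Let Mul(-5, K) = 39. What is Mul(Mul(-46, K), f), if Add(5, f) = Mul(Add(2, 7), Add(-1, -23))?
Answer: Rational(-396474, 5) ≈ -79295.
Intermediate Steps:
K = Rational(-39, 5) (K = Mul(Rational(-1, 5), 39) = Rational(-39, 5) ≈ -7.8000)
f = -221 (f = Add(-5, Mul(Add(2, 7), Add(-1, -23))) = Add(-5, Mul(9, -24)) = Add(-5, -216) = -221)
Mul(Mul(-46, K), f) = Mul(Mul(-46, Rational(-39, 5)), -221) = Mul(Rational(1794, 5), -221) = Rational(-396474, 5)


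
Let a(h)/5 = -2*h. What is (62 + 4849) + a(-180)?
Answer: 6711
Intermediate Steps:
a(h) = -10*h (a(h) = 5*(-2*h) = -10*h)
(62 + 4849) + a(-180) = (62 + 4849) - 10*(-180) = 4911 + 1800 = 6711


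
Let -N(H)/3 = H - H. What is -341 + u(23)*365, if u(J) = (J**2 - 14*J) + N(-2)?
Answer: 75214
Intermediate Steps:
N(H) = 0 (N(H) = -3*(H - H) = -3*0 = 0)
u(J) = J**2 - 14*J (u(J) = (J**2 - 14*J) + 0 = J**2 - 14*J)
-341 + u(23)*365 = -341 + (23*(-14 + 23))*365 = -341 + (23*9)*365 = -341 + 207*365 = -341 + 75555 = 75214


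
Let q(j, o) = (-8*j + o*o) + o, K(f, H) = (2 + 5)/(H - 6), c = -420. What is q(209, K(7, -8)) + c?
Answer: -8369/4 ≈ -2092.3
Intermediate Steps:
K(f, H) = 7/(-6 + H)
q(j, o) = o + o² - 8*j (q(j, o) = (-8*j + o²) + o = (o² - 8*j) + o = o + o² - 8*j)
q(209, K(7, -8)) + c = (7/(-6 - 8) + (7/(-6 - 8))² - 8*209) - 420 = (7/(-14) + (7/(-14))² - 1672) - 420 = (7*(-1/14) + (7*(-1/14))² - 1672) - 420 = (-½ + (-½)² - 1672) - 420 = (-½ + ¼ - 1672) - 420 = -6689/4 - 420 = -8369/4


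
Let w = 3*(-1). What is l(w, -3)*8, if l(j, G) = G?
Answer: -24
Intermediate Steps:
w = -3
l(w, -3)*8 = -3*8 = -24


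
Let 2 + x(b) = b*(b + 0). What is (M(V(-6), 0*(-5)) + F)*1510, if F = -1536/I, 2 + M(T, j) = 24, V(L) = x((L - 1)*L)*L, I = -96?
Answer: 57380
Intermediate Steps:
x(b) = -2 + b² (x(b) = -2 + b*(b + 0) = -2 + b*b = -2 + b²)
V(L) = L*(-2 + L²*(-1 + L)²) (V(L) = (-2 + ((L - 1)*L)²)*L = (-2 + ((-1 + L)*L)²)*L = (-2 + (L*(-1 + L))²)*L = (-2 + L²*(-1 + L)²)*L = L*(-2 + L²*(-1 + L)²))
M(T, j) = 22 (M(T, j) = -2 + 24 = 22)
F = 16 (F = -1536/(-96) = -1536*(-1/96) = 16)
(M(V(-6), 0*(-5)) + F)*1510 = (22 + 16)*1510 = 38*1510 = 57380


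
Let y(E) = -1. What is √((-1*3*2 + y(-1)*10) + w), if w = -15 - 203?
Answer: 3*I*√26 ≈ 15.297*I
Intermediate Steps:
w = -218
√((-1*3*2 + y(-1)*10) + w) = √((-1*3*2 - 1*10) - 218) = √((-3*2 - 10) - 218) = √((-6 - 10) - 218) = √(-16 - 218) = √(-234) = 3*I*√26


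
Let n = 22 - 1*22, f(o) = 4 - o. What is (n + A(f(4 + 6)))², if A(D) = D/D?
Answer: 1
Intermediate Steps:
A(D) = 1
n = 0 (n = 22 - 22 = 0)
(n + A(f(4 + 6)))² = (0 + 1)² = 1² = 1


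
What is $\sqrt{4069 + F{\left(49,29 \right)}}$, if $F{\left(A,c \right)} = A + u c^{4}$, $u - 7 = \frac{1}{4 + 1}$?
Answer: $\frac{\sqrt{127413530}}{5} \approx 2257.6$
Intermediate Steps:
$u = \frac{36}{5}$ ($u = 7 + \frac{1}{4 + 1} = 7 + \frac{1}{5} = \frac{36}{5} \approx 7.2$)
$F{\left(A,c \right)} = A + \frac{36 c^{4}}{5}$
$\sqrt{4069 + F{\left(49,29 \right)}} = \sqrt{4069 + \left(49 + \frac{36 \cdot 29^{4}}{5}\right)} = \sqrt{4069 + \left(49 + \frac{36}{5} \cdot 707281\right)} = \sqrt{4069 + \left(49 + \frac{25462116}{5}\right)} = \sqrt{4069 + \frac{25462361}{5}} = \sqrt{\frac{25482706}{5}} = \frac{\sqrt{127413530}}{5}$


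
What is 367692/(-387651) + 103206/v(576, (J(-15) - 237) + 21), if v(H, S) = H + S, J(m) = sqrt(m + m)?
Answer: 159502037380/558346657 - 17201*I*sqrt(30)/21605 ≈ 285.67 - 4.3607*I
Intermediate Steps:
J(m) = sqrt(2)*sqrt(m) (J(m) = sqrt(2*m) = sqrt(2)*sqrt(m))
367692/(-387651) + 103206/v(576, (J(-15) - 237) + 21) = 367692/(-387651) + 103206/(576 + ((sqrt(2)*sqrt(-15) - 237) + 21)) = 367692*(-1/387651) + 103206/(576 + ((sqrt(2)*(I*sqrt(15)) - 237) + 21)) = -122564/129217 + 103206/(576 + ((I*sqrt(30) - 237) + 21)) = -122564/129217 + 103206/(576 + ((-237 + I*sqrt(30)) + 21)) = -122564/129217 + 103206/(576 + (-216 + I*sqrt(30))) = -122564/129217 + 103206/(360 + I*sqrt(30))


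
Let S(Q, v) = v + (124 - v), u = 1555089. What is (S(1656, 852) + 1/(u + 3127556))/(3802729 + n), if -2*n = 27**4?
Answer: 1161295962/33125110334965 ≈ 3.5058e-5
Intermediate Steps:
n = -531441/2 (n = -1/2*27**4 = -1/2*531441 = -531441/2 ≈ -2.6572e+5)
S(Q, v) = 124
(S(1656, 852) + 1/(u + 3127556))/(3802729 + n) = (124 + 1/(1555089 + 3127556))/(3802729 - 531441/2) = (124 + 1/4682645)/(7074017/2) = (124 + 1/4682645)*(2/7074017) = (580647981/4682645)*(2/7074017) = 1161295962/33125110334965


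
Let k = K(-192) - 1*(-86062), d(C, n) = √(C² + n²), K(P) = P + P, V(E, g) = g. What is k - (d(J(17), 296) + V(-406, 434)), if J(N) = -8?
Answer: 85244 - 8*√1370 ≈ 84948.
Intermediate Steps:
K(P) = 2*P
k = 85678 (k = 2*(-192) - 1*(-86062) = -384 + 86062 = 85678)
k - (d(J(17), 296) + V(-406, 434)) = 85678 - (√((-8)² + 296²) + 434) = 85678 - (√(64 + 87616) + 434) = 85678 - (√87680 + 434) = 85678 - (8*√1370 + 434) = 85678 - (434 + 8*√1370) = 85678 + (-434 - 8*√1370) = 85244 - 8*√1370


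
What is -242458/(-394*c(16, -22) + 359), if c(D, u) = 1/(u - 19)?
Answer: -9940778/15113 ≈ -657.76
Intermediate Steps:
c(D, u) = 1/(-19 + u)
-242458/(-394*c(16, -22) + 359) = -242458/(-394/(-19 - 22) + 359) = -242458/(-394/(-41) + 359) = -242458/(-394*(-1/41) + 359) = -242458/(394/41 + 359) = -242458/15113/41 = -242458*41/15113 = -9940778/15113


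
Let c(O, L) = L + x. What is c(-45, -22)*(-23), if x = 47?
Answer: -575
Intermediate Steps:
c(O, L) = 47 + L (c(O, L) = L + 47 = 47 + L)
c(-45, -22)*(-23) = (47 - 22)*(-23) = 25*(-23) = -575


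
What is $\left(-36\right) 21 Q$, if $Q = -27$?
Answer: $20412$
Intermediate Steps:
$\left(-36\right) 21 Q = \left(-36\right) 21 \left(-27\right) = \left(-756\right) \left(-27\right) = 20412$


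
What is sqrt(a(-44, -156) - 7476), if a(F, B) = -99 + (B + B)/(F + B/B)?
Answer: 3*I*sqrt(1554751)/43 ≈ 86.993*I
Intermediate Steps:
a(F, B) = -99 + 2*B/(1 + F) (a(F, B) = -99 + (2*B)/(F + 1) = -99 + (2*B)/(1 + F) = -99 + 2*B/(1 + F))
sqrt(a(-44, -156) - 7476) = sqrt((-99 - 99*(-44) + 2*(-156))/(1 - 44) - 7476) = sqrt((-99 + 4356 - 312)/(-43) - 7476) = sqrt(-1/43*3945 - 7476) = sqrt(-3945/43 - 7476) = sqrt(-325413/43) = 3*I*sqrt(1554751)/43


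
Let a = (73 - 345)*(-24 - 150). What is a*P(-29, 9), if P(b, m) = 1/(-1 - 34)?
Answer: -47328/35 ≈ -1352.2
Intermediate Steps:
P(b, m) = -1/35 (P(b, m) = 1/(-35) = -1/35)
a = 47328 (a = -272*(-174) = 47328)
a*P(-29, 9) = 47328*(-1/35) = -47328/35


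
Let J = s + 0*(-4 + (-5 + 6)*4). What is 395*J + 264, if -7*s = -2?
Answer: 2638/7 ≈ 376.86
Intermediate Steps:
s = 2/7 (s = -⅐*(-2) = 2/7 ≈ 0.28571)
J = 2/7 (J = 2/7 + 0*(-4 + (-5 + 6)*4) = 2/7 + 0*(-4 + 1*4) = 2/7 + 0*(-4 + 4) = 2/7 + 0*0 = 2/7 + 0 = 2/7 ≈ 0.28571)
395*J + 264 = 395*(2/7) + 264 = 790/7 + 264 = 2638/7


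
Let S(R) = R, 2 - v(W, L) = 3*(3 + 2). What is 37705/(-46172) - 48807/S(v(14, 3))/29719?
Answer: -12313696831/17838413684 ≈ -0.69029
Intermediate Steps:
v(W, L) = -13 (v(W, L) = 2 - 3*(3 + 2) = 2 - 3*5 = 2 - 1*15 = 2 - 15 = -13)
37705/(-46172) - 48807/S(v(14, 3))/29719 = 37705/(-46172) - 48807/(-13)/29719 = 37705*(-1/46172) - 48807*(-1/13)*(1/29719) = -37705/46172 + (48807/13)*(1/29719) = -37705/46172 + 48807/386347 = -12313696831/17838413684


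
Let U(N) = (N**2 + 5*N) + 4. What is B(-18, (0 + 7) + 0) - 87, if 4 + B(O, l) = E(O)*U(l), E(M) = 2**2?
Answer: 261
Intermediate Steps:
U(N) = 4 + N**2 + 5*N
E(M) = 4
B(O, l) = 12 + 4*l**2 + 20*l (B(O, l) = -4 + 4*(4 + l**2 + 5*l) = -4 + (16 + 4*l**2 + 20*l) = 12 + 4*l**2 + 20*l)
B(-18, (0 + 7) + 0) - 87 = (12 + 4*((0 + 7) + 0)**2 + 20*((0 + 7) + 0)) - 87 = (12 + 4*(7 + 0)**2 + 20*(7 + 0)) - 87 = (12 + 4*7**2 + 20*7) - 87 = (12 + 4*49 + 140) - 87 = (12 + 196 + 140) - 87 = 348 - 87 = 261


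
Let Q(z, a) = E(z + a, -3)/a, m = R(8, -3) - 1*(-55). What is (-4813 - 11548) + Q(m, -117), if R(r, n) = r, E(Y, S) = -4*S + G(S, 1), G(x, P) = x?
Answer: -212694/13 ≈ -16361.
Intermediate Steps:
E(Y, S) = -3*S (E(Y, S) = -4*S + S = -3*S)
m = 63 (m = 8 - 1*(-55) = 8 + 55 = 63)
Q(z, a) = 9/a (Q(z, a) = (-3*(-3))/a = 9/a)
(-4813 - 11548) + Q(m, -117) = (-4813 - 11548) + 9/(-117) = -16361 + 9*(-1/117) = -16361 - 1/13 = -212694/13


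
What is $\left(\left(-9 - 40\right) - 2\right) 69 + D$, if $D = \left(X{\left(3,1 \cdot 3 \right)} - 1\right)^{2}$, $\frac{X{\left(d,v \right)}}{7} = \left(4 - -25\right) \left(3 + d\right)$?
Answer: $1477570$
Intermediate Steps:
$X{\left(d,v \right)} = 609 + 203 d$ ($X{\left(d,v \right)} = 7 \left(4 - -25\right) \left(3 + d\right) = 7 \left(4 + 25\right) \left(3 + d\right) = 7 \cdot 29 \left(3 + d\right) = 7 \left(87 + 29 d\right) = 609 + 203 d$)
$D = 1481089$ ($D = \left(\left(609 + 203 \cdot 3\right) - 1\right)^{2} = \left(\left(609 + 609\right) - 1\right)^{2} = \left(1218 - 1\right)^{2} = 1217^{2} = 1481089$)
$\left(\left(-9 - 40\right) - 2\right) 69 + D = \left(\left(-9 - 40\right) - 2\right) 69 + 1481089 = \left(-49 - 2\right) 69 + 1481089 = \left(-51\right) 69 + 1481089 = -3519 + 1481089 = 1477570$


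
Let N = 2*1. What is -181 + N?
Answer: -179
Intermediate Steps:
N = 2
-181 + N = -181 + 2 = -179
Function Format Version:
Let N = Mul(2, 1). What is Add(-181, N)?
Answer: -179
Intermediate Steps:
N = 2
Add(-181, N) = Add(-181, 2) = -179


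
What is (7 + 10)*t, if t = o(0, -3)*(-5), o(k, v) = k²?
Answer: 0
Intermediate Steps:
t = 0 (t = 0²*(-5) = 0*(-5) = 0)
(7 + 10)*t = (7 + 10)*0 = 17*0 = 0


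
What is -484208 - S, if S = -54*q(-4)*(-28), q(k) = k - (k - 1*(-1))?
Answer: -482696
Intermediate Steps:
q(k) = -1 (q(k) = k - (k + 1) = k - (1 + k) = k + (-1 - k) = -1)
S = -1512 (S = -54*(-1)*(-28) = 54*(-28) = -1512)
-484208 - S = -484208 - 1*(-1512) = -484208 + 1512 = -482696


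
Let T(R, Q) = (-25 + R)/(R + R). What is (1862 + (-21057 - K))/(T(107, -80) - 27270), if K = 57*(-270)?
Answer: 407135/2917849 ≈ 0.13953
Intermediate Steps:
T(R, Q) = (-25 + R)/(2*R) (T(R, Q) = (-25 + R)/((2*R)) = (-25 + R)*(1/(2*R)) = (-25 + R)/(2*R))
K = -15390
(1862 + (-21057 - K))/(T(107, -80) - 27270) = (1862 + (-21057 - 1*(-15390)))/((1/2)*(-25 + 107)/107 - 27270) = (1862 + (-21057 + 15390))/((1/2)*(1/107)*82 - 27270) = (1862 - 5667)/(41/107 - 27270) = -3805/(-2917849/107) = -3805*(-107/2917849) = 407135/2917849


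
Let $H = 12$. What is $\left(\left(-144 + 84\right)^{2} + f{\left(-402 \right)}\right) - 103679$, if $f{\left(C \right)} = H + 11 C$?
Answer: $-104489$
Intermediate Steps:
$f{\left(C \right)} = 12 + 11 C$
$\left(\left(-144 + 84\right)^{2} + f{\left(-402 \right)}\right) - 103679 = \left(\left(-144 + 84\right)^{2} + \left(12 + 11 \left(-402\right)\right)\right) - 103679 = \left(\left(-60\right)^{2} + \left(12 - 4422\right)\right) - 103679 = \left(3600 - 4410\right) - 103679 = -810 - 103679 = -104489$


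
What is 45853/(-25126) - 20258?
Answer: -509048361/25126 ≈ -20260.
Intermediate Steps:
45853/(-25126) - 20258 = 45853*(-1/25126) - 20258 = -45853/25126 - 20258 = -509048361/25126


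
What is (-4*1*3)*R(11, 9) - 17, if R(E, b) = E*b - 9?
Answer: -1097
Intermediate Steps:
R(E, b) = -9 + E*b
(-4*1*3)*R(11, 9) - 17 = (-4*1*3)*(-9 + 11*9) - 17 = (-4*3)*(-9 + 99) - 17 = -12*90 - 17 = -1080 - 17 = -1097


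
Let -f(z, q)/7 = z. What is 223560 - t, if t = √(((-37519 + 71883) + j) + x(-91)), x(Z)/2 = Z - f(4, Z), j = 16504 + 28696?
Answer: 223560 - √79438 ≈ 2.2328e+5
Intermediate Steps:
f(z, q) = -7*z
j = 45200
x(Z) = 56 + 2*Z (x(Z) = 2*(Z - (-7)*4) = 2*(Z - 1*(-28)) = 2*(Z + 28) = 2*(28 + Z) = 56 + 2*Z)
t = √79438 (t = √(((-37519 + 71883) + 45200) + (56 + 2*(-91))) = √((34364 + 45200) + (56 - 182)) = √(79564 - 126) = √79438 ≈ 281.85)
223560 - t = 223560 - √79438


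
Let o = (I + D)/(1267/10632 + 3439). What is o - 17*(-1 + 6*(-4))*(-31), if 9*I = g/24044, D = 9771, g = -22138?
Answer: -8685346242718417/659371505595 ≈ -13172.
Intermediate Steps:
I = -11069/108198 (I = (-22138/24044)/9 = (-22138*1/24044)/9 = (⅑)*(-11069/12022) = -11069/108198 ≈ -0.10230)
o = 1873343495708/659371505595 (o = (-11069/108198 + 9771)/(1267/10632 + 3439) = 1057191589/(108198*(1267*(1/10632) + 3439)) = 1057191589/(108198*(1267/10632 + 3439)) = 1057191589/(108198*(36564715/10632)) = (1057191589/108198)*(10632/36564715) = 1873343495708/659371505595 ≈ 2.8411)
o - 17*(-1 + 6*(-4))*(-31) = 1873343495708/659371505595 - 17*(-1 + 6*(-4))*(-31) = 1873343495708/659371505595 - 17*(-1 - 24)*(-31) = 1873343495708/659371505595 - 17*(-25)*(-31) = 1873343495708/659371505595 - (-425)*(-31) = 1873343495708/659371505595 - 1*13175 = 1873343495708/659371505595 - 13175 = -8685346242718417/659371505595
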